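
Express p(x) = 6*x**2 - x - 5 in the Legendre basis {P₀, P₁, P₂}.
(-3)P₀ - P₁ + (4)P₂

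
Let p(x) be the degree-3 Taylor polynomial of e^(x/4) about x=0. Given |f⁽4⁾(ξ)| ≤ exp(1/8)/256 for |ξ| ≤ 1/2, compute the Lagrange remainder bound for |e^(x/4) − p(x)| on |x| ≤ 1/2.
exp(1/8)/98304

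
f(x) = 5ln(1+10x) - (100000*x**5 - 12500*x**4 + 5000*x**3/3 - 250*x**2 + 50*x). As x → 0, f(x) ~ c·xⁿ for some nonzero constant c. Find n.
6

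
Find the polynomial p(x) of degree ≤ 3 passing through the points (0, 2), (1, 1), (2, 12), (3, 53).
3*x**3 - 3*x**2 - x + 2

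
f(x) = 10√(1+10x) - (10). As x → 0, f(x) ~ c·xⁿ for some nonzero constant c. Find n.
1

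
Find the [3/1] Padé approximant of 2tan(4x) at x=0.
128*x**3/3 + 8*x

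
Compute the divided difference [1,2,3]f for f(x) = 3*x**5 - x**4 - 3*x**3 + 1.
227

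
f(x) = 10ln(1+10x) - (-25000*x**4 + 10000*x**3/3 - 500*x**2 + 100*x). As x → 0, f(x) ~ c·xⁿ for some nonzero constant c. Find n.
5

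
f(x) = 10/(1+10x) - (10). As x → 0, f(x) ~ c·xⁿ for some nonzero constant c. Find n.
1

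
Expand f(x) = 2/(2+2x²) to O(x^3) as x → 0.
1 - x**2 + O(x**3)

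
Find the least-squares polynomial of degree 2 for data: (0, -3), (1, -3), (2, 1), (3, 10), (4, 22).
-107/35 + (-139/70)x + (29/14)x²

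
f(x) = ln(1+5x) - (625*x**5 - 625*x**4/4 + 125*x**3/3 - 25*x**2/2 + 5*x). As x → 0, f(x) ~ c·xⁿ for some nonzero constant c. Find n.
6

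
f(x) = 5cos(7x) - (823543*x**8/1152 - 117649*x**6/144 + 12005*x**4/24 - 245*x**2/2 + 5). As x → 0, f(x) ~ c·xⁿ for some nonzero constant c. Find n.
10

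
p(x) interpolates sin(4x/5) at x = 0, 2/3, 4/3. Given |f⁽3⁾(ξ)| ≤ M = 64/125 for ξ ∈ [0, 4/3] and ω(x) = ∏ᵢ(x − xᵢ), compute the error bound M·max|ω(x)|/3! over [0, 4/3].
512*sqrt(3)/91125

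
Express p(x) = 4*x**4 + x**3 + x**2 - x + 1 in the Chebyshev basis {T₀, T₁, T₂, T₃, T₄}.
(3)T₀ + (-1/4)T₁ + (5/2)T₂ + (1/4)T₃ + (1/2)T₄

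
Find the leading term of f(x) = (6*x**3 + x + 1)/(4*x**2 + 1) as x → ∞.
3*x/2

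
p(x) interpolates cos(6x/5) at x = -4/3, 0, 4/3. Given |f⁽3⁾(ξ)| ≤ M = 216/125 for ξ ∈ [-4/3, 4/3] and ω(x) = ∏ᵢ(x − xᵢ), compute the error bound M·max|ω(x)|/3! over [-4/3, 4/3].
512*sqrt(3)/3375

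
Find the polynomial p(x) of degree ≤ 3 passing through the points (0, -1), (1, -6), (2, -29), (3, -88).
-3*x**3 - 2*x - 1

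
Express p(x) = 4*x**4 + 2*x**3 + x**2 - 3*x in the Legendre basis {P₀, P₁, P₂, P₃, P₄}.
(17/15)P₀ + (-9/5)P₁ + (62/21)P₂ + (4/5)P₃ + (32/35)P₄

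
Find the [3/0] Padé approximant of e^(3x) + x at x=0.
9*x**3/2 + 9*x**2/2 + 4*x + 1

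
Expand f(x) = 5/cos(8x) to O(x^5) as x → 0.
5 + 160*x**2 + 12800*x**4/3 + O(x**5)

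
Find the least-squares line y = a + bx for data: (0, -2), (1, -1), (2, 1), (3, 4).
a = -5/2, b = 2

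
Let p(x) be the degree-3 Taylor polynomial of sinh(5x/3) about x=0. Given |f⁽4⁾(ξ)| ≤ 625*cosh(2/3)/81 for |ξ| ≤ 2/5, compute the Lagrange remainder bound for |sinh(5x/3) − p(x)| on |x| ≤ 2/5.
2*cosh(2/3)/243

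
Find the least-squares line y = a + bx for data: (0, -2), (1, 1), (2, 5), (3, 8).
a = -21/10, b = 17/5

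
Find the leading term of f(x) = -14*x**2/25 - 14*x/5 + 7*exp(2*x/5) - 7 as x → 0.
28*x**3/375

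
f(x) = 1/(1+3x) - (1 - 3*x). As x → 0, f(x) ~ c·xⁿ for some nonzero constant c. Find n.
2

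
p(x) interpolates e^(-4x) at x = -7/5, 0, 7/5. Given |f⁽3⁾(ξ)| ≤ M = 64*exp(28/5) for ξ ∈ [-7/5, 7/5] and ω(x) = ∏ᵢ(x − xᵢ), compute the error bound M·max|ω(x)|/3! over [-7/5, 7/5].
21952*sqrt(3)*exp(28/5)/3375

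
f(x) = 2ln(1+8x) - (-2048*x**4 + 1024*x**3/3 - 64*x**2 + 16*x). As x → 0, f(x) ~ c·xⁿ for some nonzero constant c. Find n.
5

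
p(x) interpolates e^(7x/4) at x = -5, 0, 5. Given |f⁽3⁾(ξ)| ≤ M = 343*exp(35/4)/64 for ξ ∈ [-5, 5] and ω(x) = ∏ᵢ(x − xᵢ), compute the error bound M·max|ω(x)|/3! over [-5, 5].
42875*sqrt(3)*exp(35/4)/1728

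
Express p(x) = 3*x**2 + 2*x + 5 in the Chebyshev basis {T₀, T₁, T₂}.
(13/2)T₀ + (2)T₁ + (3/2)T₂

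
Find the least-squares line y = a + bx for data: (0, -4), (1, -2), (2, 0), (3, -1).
a = -17/5, b = 11/10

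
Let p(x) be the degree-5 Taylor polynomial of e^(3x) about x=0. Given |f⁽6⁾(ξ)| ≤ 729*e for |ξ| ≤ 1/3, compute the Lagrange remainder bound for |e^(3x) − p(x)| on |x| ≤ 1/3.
e/720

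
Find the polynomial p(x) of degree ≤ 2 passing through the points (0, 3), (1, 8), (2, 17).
2*x**2 + 3*x + 3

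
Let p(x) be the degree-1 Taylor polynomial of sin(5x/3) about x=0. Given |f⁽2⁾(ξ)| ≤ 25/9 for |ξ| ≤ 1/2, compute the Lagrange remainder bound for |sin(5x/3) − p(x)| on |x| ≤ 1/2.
25/72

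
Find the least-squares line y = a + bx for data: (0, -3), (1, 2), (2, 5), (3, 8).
a = -12/5, b = 18/5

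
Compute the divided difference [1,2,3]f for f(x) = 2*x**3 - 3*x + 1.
12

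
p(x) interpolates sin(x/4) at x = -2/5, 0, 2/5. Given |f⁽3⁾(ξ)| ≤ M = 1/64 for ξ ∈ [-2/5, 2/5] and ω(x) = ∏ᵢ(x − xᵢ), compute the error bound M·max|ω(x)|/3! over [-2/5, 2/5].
sqrt(3)/27000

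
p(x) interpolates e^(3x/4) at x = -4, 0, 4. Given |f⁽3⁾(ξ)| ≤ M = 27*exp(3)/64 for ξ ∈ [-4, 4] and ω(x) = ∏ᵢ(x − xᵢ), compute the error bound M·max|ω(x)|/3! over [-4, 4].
sqrt(3)*exp(3)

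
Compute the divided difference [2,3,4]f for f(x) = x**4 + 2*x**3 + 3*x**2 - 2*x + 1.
76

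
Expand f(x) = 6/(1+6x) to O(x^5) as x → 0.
6 - 36*x + 216*x**2 - 1296*x**3 + 7776*x**4 + O(x**5)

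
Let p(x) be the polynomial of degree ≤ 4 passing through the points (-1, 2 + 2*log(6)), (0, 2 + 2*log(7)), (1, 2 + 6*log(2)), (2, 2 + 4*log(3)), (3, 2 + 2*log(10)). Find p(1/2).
2 + log(16*2**(3/16)*3**(19/64)*5**(3/64)*7**(15/16)/3)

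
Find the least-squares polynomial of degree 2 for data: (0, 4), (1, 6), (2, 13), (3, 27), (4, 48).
148/35 + (-137/70)x + (45/14)x²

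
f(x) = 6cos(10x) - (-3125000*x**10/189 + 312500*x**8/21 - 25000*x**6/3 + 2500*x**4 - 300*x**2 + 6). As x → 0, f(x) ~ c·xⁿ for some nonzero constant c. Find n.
12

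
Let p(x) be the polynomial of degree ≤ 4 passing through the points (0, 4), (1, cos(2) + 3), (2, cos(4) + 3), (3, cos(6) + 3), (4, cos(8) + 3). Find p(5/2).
45*cos(4)/64 - 5*cos(8)/128 - 5*cos(2)/32 + 15*cos(6)/32 + 387/128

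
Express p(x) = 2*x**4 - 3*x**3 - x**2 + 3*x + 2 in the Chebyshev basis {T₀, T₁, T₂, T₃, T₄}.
(9/4)T₀ + (3/4)T₁ + (1/2)T₂ + (-3/4)T₃ + (1/4)T₄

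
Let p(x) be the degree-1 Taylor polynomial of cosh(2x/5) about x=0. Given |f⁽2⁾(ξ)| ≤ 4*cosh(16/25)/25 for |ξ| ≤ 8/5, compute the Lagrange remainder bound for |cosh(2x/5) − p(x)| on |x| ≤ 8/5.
128*cosh(16/25)/625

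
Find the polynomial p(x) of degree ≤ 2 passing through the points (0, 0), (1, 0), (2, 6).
3*x**2 - 3*x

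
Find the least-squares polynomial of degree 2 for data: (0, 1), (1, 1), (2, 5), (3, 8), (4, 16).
33/35 + (-41/70)x + (15/14)x²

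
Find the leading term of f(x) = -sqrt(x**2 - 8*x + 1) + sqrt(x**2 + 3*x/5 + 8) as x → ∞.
43/10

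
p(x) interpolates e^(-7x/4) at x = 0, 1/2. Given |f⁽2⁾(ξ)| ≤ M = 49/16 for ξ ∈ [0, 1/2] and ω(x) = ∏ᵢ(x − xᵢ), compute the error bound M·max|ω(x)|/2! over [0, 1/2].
49/512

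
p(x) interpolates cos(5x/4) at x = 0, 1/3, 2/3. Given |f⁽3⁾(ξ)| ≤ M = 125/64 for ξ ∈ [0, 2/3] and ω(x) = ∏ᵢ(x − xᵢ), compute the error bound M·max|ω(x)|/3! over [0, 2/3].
125*sqrt(3)/46656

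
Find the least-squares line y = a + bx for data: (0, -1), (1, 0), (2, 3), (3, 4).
a = -6/5, b = 9/5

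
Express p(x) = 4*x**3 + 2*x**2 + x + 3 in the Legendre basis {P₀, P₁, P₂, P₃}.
(11/3)P₀ + (17/5)P₁ + (4/3)P₂ + (8/5)P₃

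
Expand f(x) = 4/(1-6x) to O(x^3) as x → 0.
4 + 24*x + 144*x**2 + O(x**3)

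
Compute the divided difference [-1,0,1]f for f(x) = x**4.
1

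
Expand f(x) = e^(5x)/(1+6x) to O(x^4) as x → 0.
1 - x + 37*x**2/2 - 541*x**3/6 + O(x**4)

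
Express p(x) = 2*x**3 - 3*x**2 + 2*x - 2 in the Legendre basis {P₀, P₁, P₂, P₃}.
(-3)P₀ + (16/5)P₁ + (-2)P₂ + (4/5)P₃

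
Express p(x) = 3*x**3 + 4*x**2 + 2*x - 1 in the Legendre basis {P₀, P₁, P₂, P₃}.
(1/3)P₀ + (19/5)P₁ + (8/3)P₂ + (6/5)P₃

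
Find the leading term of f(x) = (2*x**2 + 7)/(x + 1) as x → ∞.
2*x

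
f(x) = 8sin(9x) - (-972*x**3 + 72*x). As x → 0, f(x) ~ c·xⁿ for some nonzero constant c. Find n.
5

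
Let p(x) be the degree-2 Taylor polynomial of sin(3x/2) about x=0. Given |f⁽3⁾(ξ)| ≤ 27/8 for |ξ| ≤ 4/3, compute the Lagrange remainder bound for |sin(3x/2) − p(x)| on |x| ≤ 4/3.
4/3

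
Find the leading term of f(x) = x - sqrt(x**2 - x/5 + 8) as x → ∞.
1/10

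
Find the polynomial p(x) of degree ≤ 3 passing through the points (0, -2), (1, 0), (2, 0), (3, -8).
-x**3 + 2*x**2 + x - 2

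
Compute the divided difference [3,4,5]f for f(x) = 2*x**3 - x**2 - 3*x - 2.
23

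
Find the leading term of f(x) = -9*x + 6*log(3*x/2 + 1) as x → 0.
-27*x**2/4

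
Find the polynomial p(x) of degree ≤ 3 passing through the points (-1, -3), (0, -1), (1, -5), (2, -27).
-2*x**3 - 3*x**2 + x - 1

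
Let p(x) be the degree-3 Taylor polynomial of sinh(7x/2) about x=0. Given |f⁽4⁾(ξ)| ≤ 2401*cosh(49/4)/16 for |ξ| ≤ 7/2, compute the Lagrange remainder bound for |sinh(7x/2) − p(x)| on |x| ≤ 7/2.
5764801*cosh(49/4)/6144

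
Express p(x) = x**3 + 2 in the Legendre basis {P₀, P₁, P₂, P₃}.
(2)P₀ + (3/5)P₁ + (2/5)P₃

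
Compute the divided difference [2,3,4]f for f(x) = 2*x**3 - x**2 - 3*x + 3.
17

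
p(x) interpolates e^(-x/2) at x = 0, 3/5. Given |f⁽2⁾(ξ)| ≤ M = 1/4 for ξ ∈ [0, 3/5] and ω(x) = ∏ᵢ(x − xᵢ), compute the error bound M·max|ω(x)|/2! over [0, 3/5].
9/800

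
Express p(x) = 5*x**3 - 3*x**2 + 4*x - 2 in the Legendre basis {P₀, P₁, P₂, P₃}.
(-3)P₀ + (7)P₁ + (-2)P₂ + (2)P₃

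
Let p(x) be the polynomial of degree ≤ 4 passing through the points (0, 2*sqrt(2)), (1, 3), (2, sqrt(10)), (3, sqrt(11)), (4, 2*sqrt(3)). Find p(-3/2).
-2079/32 - 385*sqrt(11)/32 + 315*sqrt(3)/64 + 1155*sqrt(2)/64 + 1485*sqrt(10)/64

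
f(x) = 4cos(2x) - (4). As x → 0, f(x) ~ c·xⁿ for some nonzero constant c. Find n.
2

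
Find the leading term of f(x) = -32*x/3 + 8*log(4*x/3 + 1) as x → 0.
-64*x**2/9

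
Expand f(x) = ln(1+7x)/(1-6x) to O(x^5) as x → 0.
7*x + 35*x**2/2 + 658*x**3/3 + 2863*x**4/4 + O(x**5)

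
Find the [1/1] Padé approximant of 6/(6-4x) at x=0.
1/(1 - 2*x/3)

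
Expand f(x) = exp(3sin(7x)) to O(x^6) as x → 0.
1 + 21*x + 441*x**2/2 + 1372*x**3 + 36015*x**4/8 - 16807*x**5/5 + O(x**6)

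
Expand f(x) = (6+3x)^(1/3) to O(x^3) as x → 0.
6**(1/3) + 6**(1/3)*x/6 - 6**(1/3)*x**2/36 + O(x**3)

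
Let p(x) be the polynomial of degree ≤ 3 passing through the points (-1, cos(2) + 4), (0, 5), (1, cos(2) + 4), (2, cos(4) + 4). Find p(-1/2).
cos(4)/16 + 79/16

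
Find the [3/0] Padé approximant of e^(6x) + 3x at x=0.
36*x**3 + 18*x**2 + 9*x + 1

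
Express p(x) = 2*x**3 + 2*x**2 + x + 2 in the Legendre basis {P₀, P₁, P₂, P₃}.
(8/3)P₀ + (11/5)P₁ + (4/3)P₂ + (4/5)P₃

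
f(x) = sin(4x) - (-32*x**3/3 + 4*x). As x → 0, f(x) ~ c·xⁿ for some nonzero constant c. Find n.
5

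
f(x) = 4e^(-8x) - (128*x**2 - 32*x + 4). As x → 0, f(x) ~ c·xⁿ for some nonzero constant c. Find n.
3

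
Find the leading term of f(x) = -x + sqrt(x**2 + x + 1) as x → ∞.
1/2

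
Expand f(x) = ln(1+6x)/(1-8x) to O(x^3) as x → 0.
6*x + 30*x**2 + O(x**3)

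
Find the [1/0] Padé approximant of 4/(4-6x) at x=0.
3*x/2 + 1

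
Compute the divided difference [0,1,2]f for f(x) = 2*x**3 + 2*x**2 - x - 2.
8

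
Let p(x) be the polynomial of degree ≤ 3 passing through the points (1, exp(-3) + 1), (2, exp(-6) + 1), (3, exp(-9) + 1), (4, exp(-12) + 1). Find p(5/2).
(-exp(9) - 1 + 9*exp(3) + 9*exp(6) + 16*exp(12))*exp(-12)/16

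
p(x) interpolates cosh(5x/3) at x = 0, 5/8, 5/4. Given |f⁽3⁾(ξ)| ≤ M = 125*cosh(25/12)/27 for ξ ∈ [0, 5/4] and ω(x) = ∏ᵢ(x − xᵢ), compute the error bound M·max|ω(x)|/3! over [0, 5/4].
15625*sqrt(3)*cosh(25/12)/373248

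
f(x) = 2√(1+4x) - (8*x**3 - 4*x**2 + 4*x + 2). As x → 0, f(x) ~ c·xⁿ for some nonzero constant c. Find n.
4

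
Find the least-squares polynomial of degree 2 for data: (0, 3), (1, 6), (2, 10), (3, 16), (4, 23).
106/35 + (15/7)x + (5/7)x²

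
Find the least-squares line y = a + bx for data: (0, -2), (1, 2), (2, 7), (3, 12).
a = -23/10, b = 47/10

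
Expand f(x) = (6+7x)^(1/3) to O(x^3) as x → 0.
6**(1/3) + 7*6**(1/3)*x/18 - 49*6**(1/3)*x**2/324 + O(x**3)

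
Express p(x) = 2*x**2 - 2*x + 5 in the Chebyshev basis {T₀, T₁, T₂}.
(6)T₀ + (-2)T₁ + T₂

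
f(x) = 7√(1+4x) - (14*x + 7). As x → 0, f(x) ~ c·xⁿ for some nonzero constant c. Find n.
2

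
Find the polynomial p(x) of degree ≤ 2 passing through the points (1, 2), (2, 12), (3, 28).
3*x**2 + x - 2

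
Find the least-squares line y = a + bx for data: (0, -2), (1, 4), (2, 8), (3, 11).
a = -6/5, b = 43/10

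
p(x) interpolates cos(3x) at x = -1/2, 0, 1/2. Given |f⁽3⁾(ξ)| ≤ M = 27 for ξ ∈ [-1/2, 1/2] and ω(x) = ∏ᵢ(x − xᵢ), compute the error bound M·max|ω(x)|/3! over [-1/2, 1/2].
sqrt(3)/8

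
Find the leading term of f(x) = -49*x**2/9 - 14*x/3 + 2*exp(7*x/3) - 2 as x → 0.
343*x**3/81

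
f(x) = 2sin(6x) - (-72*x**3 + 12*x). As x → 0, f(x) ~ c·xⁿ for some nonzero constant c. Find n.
5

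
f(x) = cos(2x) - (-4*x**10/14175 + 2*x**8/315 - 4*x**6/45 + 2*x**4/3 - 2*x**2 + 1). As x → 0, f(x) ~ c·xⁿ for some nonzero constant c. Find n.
12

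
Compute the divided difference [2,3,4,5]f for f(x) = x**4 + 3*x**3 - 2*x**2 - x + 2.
17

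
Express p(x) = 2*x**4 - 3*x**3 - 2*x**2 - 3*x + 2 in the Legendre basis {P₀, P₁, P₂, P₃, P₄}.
(26/15)P₀ + (-24/5)P₁ + (-4/21)P₂ + (-6/5)P₃ + (16/35)P₄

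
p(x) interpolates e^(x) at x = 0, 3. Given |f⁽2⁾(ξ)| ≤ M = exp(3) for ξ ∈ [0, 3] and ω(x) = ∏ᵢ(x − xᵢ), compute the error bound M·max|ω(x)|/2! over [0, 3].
9*exp(3)/8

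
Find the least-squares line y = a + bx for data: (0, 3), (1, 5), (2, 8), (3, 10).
a = 29/10, b = 12/5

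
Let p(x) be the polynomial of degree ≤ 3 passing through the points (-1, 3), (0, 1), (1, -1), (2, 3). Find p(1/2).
-3/8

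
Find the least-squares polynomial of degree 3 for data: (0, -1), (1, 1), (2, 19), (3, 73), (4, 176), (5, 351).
-131/126 + (-223/756)x + (-40/63)x² + (319/108)x³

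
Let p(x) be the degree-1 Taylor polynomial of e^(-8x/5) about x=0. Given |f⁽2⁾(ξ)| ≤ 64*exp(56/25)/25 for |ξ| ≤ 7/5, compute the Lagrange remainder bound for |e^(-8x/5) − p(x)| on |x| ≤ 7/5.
1568*exp(56/25)/625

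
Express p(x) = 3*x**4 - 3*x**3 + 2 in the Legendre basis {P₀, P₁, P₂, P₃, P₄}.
(13/5)P₀ + (-9/5)P₁ + (12/7)P₂ + (-6/5)P₃ + (24/35)P₄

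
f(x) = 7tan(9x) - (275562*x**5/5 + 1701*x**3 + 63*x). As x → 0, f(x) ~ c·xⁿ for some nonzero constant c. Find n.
7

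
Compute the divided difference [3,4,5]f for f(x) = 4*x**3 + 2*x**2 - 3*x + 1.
50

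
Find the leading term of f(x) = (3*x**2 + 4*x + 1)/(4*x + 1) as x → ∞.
3*x/4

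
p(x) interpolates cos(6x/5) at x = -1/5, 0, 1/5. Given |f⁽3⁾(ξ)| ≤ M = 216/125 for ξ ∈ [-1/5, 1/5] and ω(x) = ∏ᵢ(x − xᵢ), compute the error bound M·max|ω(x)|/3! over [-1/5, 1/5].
8*sqrt(3)/15625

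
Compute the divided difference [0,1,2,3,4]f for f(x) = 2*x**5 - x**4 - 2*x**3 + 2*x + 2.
19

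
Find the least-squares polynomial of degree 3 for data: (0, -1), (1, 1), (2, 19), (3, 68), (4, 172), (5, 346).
-15/14 + (127/84)x + (-9/4)x² + (19/6)x³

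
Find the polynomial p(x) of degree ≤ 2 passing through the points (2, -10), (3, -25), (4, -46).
2 - 3*x**2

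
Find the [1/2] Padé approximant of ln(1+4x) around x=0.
4*x/(-4*x**2/3 + 2*x + 1)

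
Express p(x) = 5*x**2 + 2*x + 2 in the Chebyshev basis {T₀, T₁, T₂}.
(9/2)T₀ + (2)T₁ + (5/2)T₂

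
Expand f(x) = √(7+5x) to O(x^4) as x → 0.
sqrt(7) + 5*sqrt(7)*x/14 - 25*sqrt(7)*x**2/392 + 125*sqrt(7)*x**3/5488 + O(x**4)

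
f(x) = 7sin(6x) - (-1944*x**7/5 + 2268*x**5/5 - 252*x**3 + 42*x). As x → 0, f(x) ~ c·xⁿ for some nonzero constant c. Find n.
9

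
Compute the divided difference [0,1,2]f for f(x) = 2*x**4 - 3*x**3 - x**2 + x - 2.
4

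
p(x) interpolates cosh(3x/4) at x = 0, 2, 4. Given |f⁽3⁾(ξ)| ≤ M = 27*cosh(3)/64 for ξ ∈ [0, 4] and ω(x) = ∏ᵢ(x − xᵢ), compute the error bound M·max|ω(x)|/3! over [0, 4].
sqrt(3)*cosh(3)/8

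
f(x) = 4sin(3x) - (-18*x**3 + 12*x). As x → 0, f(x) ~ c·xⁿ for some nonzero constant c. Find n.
5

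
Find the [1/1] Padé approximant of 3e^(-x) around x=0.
(3 - 3*x/2)/(x/2 + 1)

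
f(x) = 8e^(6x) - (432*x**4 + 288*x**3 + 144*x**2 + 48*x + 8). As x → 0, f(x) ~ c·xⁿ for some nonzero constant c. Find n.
5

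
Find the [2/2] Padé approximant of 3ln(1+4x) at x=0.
12*x*(2*x + 1)/(8*x**2/3 + 4*x + 1)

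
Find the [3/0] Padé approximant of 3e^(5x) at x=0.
125*x**3/2 + 75*x**2/2 + 15*x + 3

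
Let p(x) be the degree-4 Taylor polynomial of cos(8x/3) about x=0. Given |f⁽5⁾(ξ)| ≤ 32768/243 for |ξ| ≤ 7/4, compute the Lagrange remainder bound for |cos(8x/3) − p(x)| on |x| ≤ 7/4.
67228/3645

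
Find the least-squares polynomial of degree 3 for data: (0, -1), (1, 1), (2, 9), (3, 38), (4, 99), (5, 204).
-55/63 + (715/378)x + (-631/252)x² + (223/108)x³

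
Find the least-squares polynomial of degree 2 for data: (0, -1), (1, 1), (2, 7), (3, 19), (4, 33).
-39/35 + (1/35)x + (15/7)x²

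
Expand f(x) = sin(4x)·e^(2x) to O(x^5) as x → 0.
4*x + 8*x**2 - 8*x**3/3 - 16*x**4 + O(x**5)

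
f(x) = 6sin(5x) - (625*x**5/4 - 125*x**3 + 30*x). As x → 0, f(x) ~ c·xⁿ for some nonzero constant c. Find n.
7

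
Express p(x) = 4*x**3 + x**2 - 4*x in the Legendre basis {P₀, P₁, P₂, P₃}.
(1/3)P₀ + (-8/5)P₁ + (2/3)P₂ + (8/5)P₃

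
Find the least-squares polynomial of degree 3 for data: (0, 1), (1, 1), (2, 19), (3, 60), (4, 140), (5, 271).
29/42 + (-491/252)x + (4/3)x² + (71/36)x³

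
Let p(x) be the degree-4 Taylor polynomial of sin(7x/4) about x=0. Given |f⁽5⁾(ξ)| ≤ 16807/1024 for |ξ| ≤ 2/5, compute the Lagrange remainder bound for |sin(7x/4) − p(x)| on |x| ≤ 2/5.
16807/12000000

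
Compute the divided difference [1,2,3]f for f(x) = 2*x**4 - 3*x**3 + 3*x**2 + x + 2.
35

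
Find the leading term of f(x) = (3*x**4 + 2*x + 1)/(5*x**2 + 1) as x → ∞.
3*x**2/5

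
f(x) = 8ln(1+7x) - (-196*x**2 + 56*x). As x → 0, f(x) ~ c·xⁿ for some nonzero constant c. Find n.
3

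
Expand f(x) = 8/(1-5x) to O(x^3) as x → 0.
8 + 40*x + 200*x**2 + O(x**3)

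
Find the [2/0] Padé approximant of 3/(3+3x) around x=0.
x**2 - x + 1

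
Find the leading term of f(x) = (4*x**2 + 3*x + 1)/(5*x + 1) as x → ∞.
4*x/5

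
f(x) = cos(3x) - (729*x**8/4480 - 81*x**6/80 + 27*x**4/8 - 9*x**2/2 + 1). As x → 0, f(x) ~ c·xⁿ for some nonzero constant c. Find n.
10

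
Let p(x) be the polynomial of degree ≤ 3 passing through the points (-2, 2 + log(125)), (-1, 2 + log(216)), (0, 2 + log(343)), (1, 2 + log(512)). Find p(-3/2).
2 + log(72*2**(3/8)*3**(13/16)*5**(15/16)*7**(1/16)/7)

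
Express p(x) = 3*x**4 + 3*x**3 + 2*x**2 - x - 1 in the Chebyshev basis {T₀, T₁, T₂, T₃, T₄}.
(9/8)T₀ + (5/4)T₁ + (5/2)T₂ + (3/4)T₃ + (3/8)T₄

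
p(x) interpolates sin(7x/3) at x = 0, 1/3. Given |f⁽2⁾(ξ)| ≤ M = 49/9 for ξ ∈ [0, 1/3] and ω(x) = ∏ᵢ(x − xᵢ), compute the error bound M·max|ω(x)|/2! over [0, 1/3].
49/648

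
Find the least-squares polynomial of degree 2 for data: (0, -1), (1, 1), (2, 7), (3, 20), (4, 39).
-26/35 + (-127/70)x + (41/14)x²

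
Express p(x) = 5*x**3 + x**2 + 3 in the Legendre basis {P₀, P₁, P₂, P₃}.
(10/3)P₀ + (3)P₁ + (2/3)P₂ + (2)P₃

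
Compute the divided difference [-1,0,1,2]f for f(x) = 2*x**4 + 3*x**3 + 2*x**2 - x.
7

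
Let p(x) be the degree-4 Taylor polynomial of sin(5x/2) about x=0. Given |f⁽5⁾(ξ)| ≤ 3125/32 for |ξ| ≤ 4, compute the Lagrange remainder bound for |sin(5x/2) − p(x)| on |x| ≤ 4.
2500/3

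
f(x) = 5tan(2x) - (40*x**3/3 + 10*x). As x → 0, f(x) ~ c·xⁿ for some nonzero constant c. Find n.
5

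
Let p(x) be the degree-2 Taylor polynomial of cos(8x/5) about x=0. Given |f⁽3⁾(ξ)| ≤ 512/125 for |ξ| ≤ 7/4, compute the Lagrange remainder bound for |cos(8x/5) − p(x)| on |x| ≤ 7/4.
1372/375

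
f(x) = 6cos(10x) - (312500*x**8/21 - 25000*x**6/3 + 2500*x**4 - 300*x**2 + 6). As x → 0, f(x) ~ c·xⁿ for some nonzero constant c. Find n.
10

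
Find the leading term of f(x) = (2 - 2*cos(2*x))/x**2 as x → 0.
4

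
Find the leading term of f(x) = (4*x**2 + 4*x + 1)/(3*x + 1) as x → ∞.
4*x/3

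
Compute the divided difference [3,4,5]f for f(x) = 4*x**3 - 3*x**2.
45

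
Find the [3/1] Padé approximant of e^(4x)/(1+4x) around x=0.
(44*x**3/3 + 8*x**2 + 9*x/2 + 1)/(9*x/2 + 1)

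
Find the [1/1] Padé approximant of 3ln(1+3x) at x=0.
9*x/(3*x/2 + 1)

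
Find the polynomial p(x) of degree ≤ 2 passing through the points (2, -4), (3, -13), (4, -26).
-2*x**2 + x + 2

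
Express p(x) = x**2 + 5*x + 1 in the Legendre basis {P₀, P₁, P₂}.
(4/3)P₀ + (5)P₁ + (2/3)P₂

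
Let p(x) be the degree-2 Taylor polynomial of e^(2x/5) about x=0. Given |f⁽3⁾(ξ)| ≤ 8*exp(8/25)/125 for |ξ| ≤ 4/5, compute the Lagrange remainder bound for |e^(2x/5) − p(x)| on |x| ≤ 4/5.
256*exp(8/25)/46875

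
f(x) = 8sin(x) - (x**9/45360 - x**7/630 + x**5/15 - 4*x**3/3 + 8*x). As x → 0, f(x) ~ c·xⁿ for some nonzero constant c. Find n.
11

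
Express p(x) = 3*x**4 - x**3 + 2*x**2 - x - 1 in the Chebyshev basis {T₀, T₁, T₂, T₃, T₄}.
(9/8)T₀ + (-7/4)T₁ + (5/2)T₂ + (-1/4)T₃ + (3/8)T₄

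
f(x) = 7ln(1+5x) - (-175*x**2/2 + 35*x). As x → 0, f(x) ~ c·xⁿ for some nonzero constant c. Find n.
3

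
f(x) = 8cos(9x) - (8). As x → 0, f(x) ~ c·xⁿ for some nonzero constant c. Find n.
2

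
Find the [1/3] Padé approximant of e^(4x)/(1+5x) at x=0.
(16*x/11 + 1)/(392*x**3/33 - 116*x**2/11 + 27*x/11 + 1)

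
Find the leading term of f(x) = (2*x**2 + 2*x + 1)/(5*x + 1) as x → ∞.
2*x/5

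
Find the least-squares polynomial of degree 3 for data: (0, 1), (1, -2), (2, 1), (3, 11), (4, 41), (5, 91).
59/63 + (-143/54)x + (-229/252)x² + (109/108)x³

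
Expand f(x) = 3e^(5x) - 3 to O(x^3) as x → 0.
15*x + 75*x**2/2 + O(x**3)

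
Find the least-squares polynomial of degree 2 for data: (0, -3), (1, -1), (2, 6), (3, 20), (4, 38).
-106/35 + (-59/70)x + (39/14)x²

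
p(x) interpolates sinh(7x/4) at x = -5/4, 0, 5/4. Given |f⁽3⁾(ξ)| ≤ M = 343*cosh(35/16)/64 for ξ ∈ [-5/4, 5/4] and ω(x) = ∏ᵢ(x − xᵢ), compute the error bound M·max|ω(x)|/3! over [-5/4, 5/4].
42875*sqrt(3)*cosh(35/16)/110592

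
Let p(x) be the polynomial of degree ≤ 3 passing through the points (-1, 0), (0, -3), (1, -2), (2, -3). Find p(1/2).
-21/8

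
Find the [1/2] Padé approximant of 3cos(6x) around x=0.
3/(18*x**2 + 1)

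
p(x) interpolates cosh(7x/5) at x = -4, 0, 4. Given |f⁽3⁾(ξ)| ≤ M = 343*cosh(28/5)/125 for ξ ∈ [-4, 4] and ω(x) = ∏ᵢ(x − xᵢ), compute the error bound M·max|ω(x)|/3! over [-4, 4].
21952*sqrt(3)*cosh(28/5)/3375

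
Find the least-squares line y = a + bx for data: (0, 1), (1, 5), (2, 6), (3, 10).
a = 13/10, b = 14/5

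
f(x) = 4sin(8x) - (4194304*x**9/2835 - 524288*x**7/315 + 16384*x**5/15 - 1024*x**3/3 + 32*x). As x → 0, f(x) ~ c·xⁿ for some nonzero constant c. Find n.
11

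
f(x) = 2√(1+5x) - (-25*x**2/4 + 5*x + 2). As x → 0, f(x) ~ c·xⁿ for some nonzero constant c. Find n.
3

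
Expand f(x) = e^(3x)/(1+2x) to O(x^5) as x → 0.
1 + x + 5*x**2/2 - x**3/2 + 35*x**4/8 + O(x**5)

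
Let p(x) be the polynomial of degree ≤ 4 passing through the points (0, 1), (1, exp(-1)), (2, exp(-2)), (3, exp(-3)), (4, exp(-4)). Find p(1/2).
(-70*exp(2) - 5 + 28*e + 35*exp(4) + 140*exp(3))*exp(-4)/128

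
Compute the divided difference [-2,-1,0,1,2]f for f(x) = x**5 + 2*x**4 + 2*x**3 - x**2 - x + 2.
2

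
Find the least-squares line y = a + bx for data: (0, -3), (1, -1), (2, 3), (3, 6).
a = -17/5, b = 31/10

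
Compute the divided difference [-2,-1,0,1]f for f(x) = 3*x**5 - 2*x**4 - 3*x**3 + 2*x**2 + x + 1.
16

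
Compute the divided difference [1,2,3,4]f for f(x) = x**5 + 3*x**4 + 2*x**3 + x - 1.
97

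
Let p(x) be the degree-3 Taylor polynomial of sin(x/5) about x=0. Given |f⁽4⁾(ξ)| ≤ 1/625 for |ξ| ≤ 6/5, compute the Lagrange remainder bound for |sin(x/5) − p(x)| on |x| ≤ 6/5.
54/390625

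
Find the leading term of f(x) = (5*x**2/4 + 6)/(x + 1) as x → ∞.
5*x/4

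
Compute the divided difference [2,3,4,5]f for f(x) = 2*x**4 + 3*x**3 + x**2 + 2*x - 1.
31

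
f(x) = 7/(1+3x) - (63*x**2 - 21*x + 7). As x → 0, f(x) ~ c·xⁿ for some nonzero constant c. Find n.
3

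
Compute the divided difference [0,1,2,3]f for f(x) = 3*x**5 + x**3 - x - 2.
76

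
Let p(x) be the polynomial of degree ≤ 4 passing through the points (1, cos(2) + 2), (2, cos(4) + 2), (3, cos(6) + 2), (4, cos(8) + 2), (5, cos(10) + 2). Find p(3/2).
35*cos(4)/32 - 35*cos(6)/64 + 35*cos(2)/128 + 7*cos(8)/32 - 5*cos(10)/128 + 2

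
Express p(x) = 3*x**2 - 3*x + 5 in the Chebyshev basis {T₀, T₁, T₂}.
(13/2)T₀ + (-3)T₁ + (3/2)T₂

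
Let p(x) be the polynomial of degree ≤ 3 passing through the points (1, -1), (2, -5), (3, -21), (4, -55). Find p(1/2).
-13/8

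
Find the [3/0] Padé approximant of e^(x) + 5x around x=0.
x**3/6 + x**2/2 + 6*x + 1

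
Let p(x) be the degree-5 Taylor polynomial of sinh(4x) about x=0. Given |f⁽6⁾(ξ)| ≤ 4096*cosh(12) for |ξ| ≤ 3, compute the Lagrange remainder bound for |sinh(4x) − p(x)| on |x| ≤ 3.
20736*cosh(12)/5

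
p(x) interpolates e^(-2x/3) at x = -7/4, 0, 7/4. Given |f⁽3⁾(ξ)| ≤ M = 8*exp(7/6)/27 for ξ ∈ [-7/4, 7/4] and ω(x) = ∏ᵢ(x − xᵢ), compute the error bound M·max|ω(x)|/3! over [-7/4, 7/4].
343*sqrt(3)*exp(7/6)/5832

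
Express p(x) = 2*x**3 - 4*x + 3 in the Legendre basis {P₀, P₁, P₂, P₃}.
(3)P₀ + (-14/5)P₁ + (4/5)P₃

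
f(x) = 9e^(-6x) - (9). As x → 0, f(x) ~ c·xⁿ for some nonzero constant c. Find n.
1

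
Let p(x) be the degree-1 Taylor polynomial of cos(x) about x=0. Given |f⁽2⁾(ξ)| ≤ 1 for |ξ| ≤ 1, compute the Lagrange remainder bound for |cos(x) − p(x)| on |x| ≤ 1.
1/2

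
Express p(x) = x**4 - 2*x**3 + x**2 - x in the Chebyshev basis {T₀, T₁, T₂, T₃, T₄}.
(7/8)T₀ + (-5/2)T₁ + T₂ + (-1/2)T₃ + (1/8)T₄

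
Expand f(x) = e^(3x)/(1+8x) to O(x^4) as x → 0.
1 - 5*x + 89*x**2/2 - 703*x**3/2 + O(x**4)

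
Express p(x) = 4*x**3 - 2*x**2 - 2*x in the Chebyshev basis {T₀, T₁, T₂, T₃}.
-T₀ + T₁ - T₂ + T₃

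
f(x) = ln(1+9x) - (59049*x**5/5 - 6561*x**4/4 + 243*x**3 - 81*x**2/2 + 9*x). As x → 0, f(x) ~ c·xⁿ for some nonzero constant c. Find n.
6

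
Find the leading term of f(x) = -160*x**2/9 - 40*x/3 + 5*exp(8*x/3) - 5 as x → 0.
1280*x**3/81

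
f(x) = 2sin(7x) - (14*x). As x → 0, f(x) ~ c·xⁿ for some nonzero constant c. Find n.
3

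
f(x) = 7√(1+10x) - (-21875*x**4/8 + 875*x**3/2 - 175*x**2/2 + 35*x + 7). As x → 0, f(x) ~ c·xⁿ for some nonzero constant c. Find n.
5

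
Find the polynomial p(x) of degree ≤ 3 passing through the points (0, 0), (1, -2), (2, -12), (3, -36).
-x**3 - x**2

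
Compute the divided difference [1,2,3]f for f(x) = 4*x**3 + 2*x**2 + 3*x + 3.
26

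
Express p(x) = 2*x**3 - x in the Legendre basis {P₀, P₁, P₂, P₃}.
(1/5)P₁ + (4/5)P₃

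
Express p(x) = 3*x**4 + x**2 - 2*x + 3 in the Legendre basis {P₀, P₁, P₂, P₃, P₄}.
(59/15)P₀ + (-2)P₁ + (50/21)P₂ + (24/35)P₄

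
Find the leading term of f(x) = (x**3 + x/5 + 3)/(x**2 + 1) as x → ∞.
x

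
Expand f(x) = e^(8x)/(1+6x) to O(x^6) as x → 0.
1 + 2*x + 20*x**2 - 104*x**3/3 + 1136*x**4/3 - 29984*x**5/15 + O(x**6)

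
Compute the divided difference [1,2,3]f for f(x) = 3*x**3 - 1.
18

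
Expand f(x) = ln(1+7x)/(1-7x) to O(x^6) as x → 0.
7*x + 49*x**2/2 + 1715*x**3/6 + 16807*x**4/12 + 789929*x**5/60 + O(x**6)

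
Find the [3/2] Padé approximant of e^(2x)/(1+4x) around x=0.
(706*x**3/1965 + 669*x**2/655 + 198*x/131 + 1)/(-1281*x**2/655 + 460*x/131 + 1)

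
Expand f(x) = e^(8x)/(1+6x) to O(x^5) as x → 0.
1 + 2*x + 20*x**2 - 104*x**3/3 + 1136*x**4/3 + O(x**5)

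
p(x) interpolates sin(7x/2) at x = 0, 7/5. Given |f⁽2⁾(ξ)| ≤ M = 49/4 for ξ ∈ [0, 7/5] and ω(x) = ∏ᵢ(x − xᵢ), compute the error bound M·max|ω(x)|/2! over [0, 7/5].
2401/800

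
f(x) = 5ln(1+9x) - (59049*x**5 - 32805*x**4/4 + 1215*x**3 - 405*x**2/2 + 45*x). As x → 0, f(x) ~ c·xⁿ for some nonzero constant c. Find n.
6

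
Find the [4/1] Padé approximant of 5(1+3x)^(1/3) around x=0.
(5*x**4/3 - 8*x**3/3 + 6*x**2 + 16*x + 5)/(11*x/5 + 1)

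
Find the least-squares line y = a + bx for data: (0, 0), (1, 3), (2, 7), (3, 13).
a = -7/10, b = 43/10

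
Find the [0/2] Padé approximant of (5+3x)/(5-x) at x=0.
1/(12*x**2/25 - 4*x/5 + 1)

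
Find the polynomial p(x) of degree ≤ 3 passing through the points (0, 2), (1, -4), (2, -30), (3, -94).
-3*x**3 - x**2 - 2*x + 2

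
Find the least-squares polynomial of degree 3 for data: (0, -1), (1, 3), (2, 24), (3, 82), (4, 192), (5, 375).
-125/126 + (119/108)x + (-29/126)x² + (325/108)x³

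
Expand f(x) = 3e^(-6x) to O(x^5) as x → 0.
3 - 18*x + 54*x**2 - 108*x**3 + 162*x**4 + O(x**5)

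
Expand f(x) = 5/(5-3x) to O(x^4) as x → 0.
1 + 3*x/5 + 9*x**2/25 + 27*x**3/125 + O(x**4)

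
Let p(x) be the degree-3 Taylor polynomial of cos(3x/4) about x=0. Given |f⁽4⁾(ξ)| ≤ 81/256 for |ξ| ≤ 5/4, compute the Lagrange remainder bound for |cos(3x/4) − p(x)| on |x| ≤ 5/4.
16875/524288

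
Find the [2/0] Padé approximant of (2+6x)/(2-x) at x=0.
7*x**2/4 + 7*x/2 + 1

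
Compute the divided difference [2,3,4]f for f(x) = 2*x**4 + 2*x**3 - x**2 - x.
127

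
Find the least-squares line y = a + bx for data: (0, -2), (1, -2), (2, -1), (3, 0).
a = -23/10, b = 7/10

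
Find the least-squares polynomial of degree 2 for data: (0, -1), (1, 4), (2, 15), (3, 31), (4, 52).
-39/35 + (191/70)x + (37/14)x²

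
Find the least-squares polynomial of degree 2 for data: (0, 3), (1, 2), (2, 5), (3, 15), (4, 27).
102/35 + (-233/70)x + (33/14)x²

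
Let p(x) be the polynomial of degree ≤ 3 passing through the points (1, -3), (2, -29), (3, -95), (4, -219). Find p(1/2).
5/8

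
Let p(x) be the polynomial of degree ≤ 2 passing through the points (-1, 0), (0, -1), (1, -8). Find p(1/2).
-15/4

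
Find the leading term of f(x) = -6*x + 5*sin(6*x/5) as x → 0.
-36*x**3/25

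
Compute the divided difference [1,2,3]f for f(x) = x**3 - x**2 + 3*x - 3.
5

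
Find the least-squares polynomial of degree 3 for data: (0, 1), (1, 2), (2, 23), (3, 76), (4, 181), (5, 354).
17/21 + (-13/9)x + (11/21)x² + (25/9)x³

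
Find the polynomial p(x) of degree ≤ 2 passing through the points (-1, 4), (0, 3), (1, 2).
3 - x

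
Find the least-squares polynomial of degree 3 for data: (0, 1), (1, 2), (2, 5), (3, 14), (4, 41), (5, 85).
23/21 + (241/126)x + (-181/84)x² + (37/36)x³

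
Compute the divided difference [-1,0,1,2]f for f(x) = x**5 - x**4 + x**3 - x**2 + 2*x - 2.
4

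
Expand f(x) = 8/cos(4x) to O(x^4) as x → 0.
8 + 64*x**2 + O(x**4)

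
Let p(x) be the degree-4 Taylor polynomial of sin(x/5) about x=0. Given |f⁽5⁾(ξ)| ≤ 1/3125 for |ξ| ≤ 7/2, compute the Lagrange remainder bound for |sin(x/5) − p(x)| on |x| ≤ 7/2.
16807/12000000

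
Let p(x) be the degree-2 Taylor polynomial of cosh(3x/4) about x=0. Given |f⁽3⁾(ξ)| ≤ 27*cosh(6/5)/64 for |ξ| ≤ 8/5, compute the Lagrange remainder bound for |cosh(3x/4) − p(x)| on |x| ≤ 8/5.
36*cosh(6/5)/125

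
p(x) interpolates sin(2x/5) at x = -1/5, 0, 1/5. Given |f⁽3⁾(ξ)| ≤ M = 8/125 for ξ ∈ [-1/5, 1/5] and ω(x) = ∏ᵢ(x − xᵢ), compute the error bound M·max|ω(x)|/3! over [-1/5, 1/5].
8*sqrt(3)/421875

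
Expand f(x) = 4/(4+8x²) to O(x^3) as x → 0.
1 - 2*x**2 + O(x**3)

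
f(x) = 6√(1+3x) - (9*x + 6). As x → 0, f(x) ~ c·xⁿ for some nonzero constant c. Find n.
2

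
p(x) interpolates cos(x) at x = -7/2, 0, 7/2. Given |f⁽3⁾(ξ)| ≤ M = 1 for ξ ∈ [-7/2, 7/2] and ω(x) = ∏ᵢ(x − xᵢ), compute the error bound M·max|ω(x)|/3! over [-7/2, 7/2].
343*sqrt(3)/216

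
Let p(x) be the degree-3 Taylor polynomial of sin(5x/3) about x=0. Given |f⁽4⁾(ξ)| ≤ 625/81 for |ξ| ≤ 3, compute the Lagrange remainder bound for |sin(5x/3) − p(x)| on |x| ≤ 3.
625/24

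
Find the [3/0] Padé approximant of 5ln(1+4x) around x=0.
20*x*(16*x**2 - 6*x + 3)/3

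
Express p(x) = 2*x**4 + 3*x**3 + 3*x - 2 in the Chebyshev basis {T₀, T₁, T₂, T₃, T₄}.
(-5/4)T₀ + (21/4)T₁ + T₂ + (3/4)T₃ + (1/4)T₄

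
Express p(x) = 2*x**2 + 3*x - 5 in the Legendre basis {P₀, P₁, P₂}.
(-13/3)P₀ + (3)P₁ + (4/3)P₂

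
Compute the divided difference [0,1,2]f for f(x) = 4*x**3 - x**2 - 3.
11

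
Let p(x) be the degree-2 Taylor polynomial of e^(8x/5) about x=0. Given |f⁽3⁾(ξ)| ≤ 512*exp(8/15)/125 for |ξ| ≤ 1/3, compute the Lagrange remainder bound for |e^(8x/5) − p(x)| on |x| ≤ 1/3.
256*exp(8/15)/10125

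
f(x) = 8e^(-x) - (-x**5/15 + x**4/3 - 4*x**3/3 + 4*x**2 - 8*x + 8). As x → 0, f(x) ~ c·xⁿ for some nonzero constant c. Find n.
6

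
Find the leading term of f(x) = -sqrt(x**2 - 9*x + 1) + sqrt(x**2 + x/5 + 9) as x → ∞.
23/5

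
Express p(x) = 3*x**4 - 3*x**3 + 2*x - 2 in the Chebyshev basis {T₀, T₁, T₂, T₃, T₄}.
(-7/8)T₀ + (-1/4)T₁ + (3/2)T₂ + (-3/4)T₃ + (3/8)T₄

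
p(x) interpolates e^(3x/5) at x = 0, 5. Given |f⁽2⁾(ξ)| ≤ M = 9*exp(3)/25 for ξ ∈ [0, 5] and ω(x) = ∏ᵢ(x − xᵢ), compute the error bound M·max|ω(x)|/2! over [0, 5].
9*exp(3)/8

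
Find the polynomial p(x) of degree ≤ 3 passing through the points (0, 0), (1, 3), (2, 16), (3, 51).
2*x**3 - x**2 + 2*x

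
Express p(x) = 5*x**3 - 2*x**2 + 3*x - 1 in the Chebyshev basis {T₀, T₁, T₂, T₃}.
(-2)T₀ + (27/4)T₁ - T₂ + (5/4)T₃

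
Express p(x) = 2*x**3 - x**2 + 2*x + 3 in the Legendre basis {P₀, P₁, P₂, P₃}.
(8/3)P₀ + (16/5)P₁ + (-2/3)P₂ + (4/5)P₃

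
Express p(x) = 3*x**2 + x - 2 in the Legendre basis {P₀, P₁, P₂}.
-P₀ + P₁ + (2)P₂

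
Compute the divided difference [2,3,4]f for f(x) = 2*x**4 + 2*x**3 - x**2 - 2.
127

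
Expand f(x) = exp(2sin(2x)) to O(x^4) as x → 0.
1 + 4*x + 8*x**2 + 8*x**3 + O(x**4)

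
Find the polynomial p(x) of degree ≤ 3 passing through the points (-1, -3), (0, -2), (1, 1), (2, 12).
x**3 + x**2 + x - 2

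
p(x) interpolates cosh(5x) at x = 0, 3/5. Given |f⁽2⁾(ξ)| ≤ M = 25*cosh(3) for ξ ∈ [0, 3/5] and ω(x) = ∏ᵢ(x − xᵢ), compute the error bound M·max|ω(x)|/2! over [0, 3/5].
9*cosh(3)/8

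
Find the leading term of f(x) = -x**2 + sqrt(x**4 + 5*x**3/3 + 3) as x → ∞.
5*x/6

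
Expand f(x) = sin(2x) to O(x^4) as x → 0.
2*x - 4*x**3/3 + O(x**4)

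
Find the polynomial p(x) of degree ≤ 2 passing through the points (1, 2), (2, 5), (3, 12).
2*x**2 - 3*x + 3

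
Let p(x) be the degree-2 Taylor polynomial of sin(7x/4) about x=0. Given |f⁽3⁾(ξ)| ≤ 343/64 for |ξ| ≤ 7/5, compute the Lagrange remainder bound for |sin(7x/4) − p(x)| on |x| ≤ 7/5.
117649/48000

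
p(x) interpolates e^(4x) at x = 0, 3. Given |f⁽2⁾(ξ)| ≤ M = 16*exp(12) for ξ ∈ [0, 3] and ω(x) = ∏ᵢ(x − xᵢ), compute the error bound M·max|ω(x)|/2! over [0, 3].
18*exp(12)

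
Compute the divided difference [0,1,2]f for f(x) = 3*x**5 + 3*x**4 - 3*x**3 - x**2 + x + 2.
56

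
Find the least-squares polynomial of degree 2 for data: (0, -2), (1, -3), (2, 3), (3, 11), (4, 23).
-12/5 + (-8/5)x + (2)x²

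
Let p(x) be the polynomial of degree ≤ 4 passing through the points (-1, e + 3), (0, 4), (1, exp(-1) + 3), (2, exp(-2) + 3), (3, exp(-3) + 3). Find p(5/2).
(-70*exp(2) + 35 + 140*e + (412 - 5*e)*exp(3))*exp(-3)/128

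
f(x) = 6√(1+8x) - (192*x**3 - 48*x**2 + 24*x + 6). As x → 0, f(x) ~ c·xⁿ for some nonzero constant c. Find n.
4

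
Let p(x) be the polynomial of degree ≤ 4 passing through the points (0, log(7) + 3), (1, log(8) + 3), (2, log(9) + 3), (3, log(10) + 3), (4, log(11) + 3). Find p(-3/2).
log(43275834131238896700854768074263*11**(59/128)*3**(13/32)*5**(31/32)*7**(3/128)/184467440737095516160000000000000) + 3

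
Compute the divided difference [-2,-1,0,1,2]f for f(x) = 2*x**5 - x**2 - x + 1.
0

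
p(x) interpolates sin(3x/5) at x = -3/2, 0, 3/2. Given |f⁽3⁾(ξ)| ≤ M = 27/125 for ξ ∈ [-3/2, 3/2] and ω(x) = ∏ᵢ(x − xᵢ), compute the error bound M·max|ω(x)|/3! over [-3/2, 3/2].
27*sqrt(3)/1000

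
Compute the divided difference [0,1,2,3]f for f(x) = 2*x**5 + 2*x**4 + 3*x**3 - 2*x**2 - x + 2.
65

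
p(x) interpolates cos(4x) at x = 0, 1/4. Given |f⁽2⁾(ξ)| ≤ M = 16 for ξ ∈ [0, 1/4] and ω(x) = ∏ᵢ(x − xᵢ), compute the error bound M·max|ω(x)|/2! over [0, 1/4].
1/8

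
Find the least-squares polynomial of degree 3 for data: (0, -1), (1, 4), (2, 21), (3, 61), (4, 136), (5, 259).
-15/14 + (101/28)x + (-9/28)x² + (2)x³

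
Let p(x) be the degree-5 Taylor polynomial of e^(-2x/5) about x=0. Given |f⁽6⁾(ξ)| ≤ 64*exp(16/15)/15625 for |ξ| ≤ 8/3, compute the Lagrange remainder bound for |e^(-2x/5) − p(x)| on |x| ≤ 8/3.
1048576*exp(16/15)/512578125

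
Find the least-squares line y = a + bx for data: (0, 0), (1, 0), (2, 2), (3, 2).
a = -1/5, b = 4/5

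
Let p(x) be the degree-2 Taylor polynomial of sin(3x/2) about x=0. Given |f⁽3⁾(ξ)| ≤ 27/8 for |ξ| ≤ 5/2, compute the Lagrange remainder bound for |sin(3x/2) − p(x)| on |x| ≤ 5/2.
1125/128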